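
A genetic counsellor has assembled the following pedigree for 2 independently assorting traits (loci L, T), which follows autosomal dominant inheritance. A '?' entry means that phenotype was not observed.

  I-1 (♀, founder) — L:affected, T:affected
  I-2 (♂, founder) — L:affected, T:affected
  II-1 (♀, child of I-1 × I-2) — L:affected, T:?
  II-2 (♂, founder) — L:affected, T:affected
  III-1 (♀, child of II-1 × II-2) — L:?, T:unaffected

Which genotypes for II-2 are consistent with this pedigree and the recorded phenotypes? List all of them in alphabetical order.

L/I-1 aff ·: Ll|LL
L/I-2 aff ·: Ll|LL
L/II-1 aff I-1×I-2: Ll|LL
L/II-2 aff ·: Ll|LL
L/III-1 ? II-1×II-2: ll|Ll|LL
⇒ L over [I-1,I-2,II-1,II-2,III-1]: 27 consistent
T/I-1 aff ·: Tt|TT
T/I-2 aff ·: Tt|TT
T/II-1 ? I-1×I-2: tt|Tt
T/II-2 aff ·: Tt
T/III-1 un II-1×II-2: tt
⇒ T over [I-1,I-2,II-1,II-2,III-1]: 4 consistent

II-2 ∈ {LL Tt, Ll Tt}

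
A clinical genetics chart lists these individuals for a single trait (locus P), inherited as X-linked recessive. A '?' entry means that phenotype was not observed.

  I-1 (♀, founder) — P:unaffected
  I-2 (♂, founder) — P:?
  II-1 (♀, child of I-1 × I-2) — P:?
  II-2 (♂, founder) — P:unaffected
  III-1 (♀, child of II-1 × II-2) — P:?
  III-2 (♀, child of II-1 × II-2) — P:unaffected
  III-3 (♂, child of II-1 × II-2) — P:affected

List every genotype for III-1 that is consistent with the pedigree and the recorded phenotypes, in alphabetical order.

P/I-1 un ·: X^PX^P|X^PX^p
P/I-2 ? ·: X^PY|X^pY
P/II-1 ? I-1×I-2: X^PX^p|X^pX^p
P/II-2 un ·: X^PY
P/III-1 ? II-1×II-2: X^PX^P|X^PX^p
P/III-2 un II-1×II-2: X^PX^P|X^PX^p
P/III-3 aff II-1×II-2: X^pY
⇒ P over [I-1,I-2,II-1,II-2,III-1,III-2,III-3]: 13 consistent

III-1 ∈ {X^PX^P, X^PX^p}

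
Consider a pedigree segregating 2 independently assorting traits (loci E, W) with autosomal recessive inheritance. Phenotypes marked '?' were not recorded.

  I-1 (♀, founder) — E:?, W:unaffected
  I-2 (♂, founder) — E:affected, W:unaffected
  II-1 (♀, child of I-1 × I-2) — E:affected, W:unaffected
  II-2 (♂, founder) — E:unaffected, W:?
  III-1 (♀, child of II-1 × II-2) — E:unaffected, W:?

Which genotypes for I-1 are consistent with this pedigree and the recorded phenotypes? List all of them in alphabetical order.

E/I-1 ? ·: Ee|ee
E/I-2 aff ·: ee
E/II-1 aff I-1×I-2: ee
E/II-2 un ·: EE|Ee
E/III-1 un II-1×II-2: Ee
⇒ E over [I-1,I-2,II-1,II-2,III-1]: 4 consistent
W/I-1 un ·: WW|Ww
W/I-2 un ·: WW|Ww
W/II-1 un I-1×I-2: WW|Ww
W/II-2 ? ·: WW|Ww|ww
W/III-1 ? II-1×II-2: WW|Ww|ww
⇒ W over [I-1,I-2,II-1,II-2,III-1]: 37 consistent

I-1 ∈ {Ee WW, Ee Ww, ee WW, ee Ww}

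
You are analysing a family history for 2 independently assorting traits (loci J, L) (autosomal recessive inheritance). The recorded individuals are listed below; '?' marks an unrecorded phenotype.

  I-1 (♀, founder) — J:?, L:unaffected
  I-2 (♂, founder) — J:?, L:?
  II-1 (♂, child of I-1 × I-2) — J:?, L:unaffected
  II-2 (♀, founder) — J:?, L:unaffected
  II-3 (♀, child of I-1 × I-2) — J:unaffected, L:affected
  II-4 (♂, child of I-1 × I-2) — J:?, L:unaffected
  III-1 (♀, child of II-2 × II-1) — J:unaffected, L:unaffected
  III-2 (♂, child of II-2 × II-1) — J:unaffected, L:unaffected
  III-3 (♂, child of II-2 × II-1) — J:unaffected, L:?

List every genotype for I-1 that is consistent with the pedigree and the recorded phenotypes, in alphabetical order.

I-1 ∈ {JJ Ll, Jj Ll, jj Ll}

J/I-1 ? ·: JJ|Jj|jj
J/I-2 ? ·: JJ|Jj|jj
J/II-1 ? I-1×I-2: JJ|Jj|jj
J/II-2 ? ·: JJ|Jj|jj
J/II-3 un I-1×I-2: JJ|Jj
J/II-4 ? I-1×I-2: JJ|Jj|jj
J/III-1 un II-2×II-1: JJ|Jj
J/III-2 un II-2×II-1: JJ|Jj
J/III-3 un II-2×II-1: JJ|Jj
⇒ J over [I-1,I-2,II-1,II-2,II-3,II-4,III-1,III-2,III-3]: 510 consistent
L/I-1 un ·: Ll
L/I-2 ? ·: Ll|ll
L/II-1 un I-1×I-2: LL|Ll
L/II-2 un ·: LL|Ll
L/II-3 aff I-1×I-2: ll
L/II-4 un I-1×I-2: LL|Ll
L/III-1 un II-2×II-1: LL|Ll
L/III-2 un II-2×II-1: LL|Ll
L/III-3 ? II-2×II-1: LL|Ll|ll
⇒ L over [I-1,I-2,II-1,II-2,II-3,II-4,III-1,III-2,III-3]: 78 consistent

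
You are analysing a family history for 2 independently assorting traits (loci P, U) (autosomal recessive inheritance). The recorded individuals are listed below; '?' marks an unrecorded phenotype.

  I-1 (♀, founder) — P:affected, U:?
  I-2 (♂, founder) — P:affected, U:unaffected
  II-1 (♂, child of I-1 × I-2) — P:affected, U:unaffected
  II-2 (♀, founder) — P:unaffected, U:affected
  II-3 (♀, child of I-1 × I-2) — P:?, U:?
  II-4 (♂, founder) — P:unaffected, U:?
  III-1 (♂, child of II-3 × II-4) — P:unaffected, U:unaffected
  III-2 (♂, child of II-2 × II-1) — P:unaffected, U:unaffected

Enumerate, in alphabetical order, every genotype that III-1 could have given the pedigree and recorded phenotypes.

P/I-1 aff ·: pp
P/I-2 aff ·: pp
P/II-1 aff I-1×I-2: pp
P/II-2 un ·: PP|Pp
P/II-3 ? I-1×I-2: pp
P/II-4 un ·: PP|Pp
P/III-1 un II-3×II-4: Pp
P/III-2 un II-2×II-1: Pp
⇒ P over [I-1,I-2,II-1,II-2,II-3,II-4,III-1,III-2]: 4 consistent
U/I-1 ? ·: UU|Uu|uu
U/I-2 un ·: UU|Uu
U/II-1 un I-1×I-2: UU|Uu
U/II-2 aff ·: uu
U/II-3 ? I-1×I-2: UU|Uu|uu
U/II-4 ? ·: UU|Uu|uu
U/III-1 un II-3×II-4: UU|Uu
U/III-2 un II-2×II-1: Uu
⇒ U over [I-1,I-2,II-1,II-2,II-3,II-4,III-1,III-2]: 74 consistent

III-1 ∈ {Pp UU, Pp Uu}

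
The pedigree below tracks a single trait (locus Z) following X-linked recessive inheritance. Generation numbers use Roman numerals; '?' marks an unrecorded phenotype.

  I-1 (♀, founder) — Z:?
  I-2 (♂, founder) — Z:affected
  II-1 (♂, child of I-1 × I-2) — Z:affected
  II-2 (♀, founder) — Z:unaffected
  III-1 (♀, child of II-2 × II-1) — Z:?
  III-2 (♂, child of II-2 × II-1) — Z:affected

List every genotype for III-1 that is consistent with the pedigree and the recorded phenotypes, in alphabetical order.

Z/I-1 ? ·: X^ZX^z|X^zX^z
Z/I-2 aff ·: X^zY
Z/II-1 aff I-1×I-2: X^zY
Z/II-2 un ·: X^ZX^z
Z/III-1 ? II-2×II-1: X^ZX^z|X^zX^z
Z/III-2 aff II-2×II-1: X^zY
⇒ Z over [I-1,I-2,II-1,II-2,III-1,III-2]: 4 consistent

III-1 ∈ {X^ZX^z, X^zX^z}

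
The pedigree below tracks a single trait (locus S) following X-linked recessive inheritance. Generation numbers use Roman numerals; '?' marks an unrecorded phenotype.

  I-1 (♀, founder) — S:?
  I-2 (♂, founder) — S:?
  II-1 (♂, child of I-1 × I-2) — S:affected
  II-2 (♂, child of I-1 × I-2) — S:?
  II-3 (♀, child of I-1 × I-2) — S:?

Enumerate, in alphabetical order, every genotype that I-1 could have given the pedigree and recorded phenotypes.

S/I-1 ? ·: X^SX^s|X^sX^s
S/I-2 ? ·: X^SY|X^sY
S/II-1 aff I-1×I-2: X^sY
S/II-2 ? I-1×I-2: X^SY|X^sY
S/II-3 ? I-1×I-2: X^SX^S|X^SX^s|X^sX^s
⇒ S over [I-1,I-2,II-1,II-2,II-3]: 10 consistent

I-1 ∈ {X^SX^s, X^sX^s}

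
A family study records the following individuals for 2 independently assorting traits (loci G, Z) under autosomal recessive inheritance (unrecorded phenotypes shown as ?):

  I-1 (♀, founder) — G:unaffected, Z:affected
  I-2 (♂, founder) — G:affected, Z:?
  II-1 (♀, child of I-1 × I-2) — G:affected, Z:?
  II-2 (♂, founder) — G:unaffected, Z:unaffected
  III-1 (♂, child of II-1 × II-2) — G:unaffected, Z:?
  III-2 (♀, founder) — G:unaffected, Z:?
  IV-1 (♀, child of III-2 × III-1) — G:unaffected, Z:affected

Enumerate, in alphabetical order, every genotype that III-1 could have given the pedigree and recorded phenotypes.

G/I-1 un ·: Gg
G/I-2 aff ·: gg
G/II-1 aff I-1×I-2: gg
G/II-2 un ·: GG|Gg
G/III-1 un II-1×II-2: Gg
G/III-2 un ·: GG|Gg
G/IV-1 un III-2×III-1: GG|Gg
⇒ G over [I-1,I-2,II-1,II-2,III-1,III-2,IV-1]: 8 consistent
Z/I-1 aff ·: zz
Z/I-2 ? ·: ZZ|Zz|zz
Z/II-1 ? I-1×I-2: Zz|zz
Z/II-2 un ·: ZZ|Zz
Z/III-1 ? II-1×II-2: Zz|zz
Z/III-2 ? ·: Zz|zz
Z/IV-1 aff III-2×III-1: zz
⇒ Z over [I-1,I-2,II-1,II-2,III-1,III-2,IV-1]: 24 consistent

III-1 ∈ {Gg Zz, Gg zz}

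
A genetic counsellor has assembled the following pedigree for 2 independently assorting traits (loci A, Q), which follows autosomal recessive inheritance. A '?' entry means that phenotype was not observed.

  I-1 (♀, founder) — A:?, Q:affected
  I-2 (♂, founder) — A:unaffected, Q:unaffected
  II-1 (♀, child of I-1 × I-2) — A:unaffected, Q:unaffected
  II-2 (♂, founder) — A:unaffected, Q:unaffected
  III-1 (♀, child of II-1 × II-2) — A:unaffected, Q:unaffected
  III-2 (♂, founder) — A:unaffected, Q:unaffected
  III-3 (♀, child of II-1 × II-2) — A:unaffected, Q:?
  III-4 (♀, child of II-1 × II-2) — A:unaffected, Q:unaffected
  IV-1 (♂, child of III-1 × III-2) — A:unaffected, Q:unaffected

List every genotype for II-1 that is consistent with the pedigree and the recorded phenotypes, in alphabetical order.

II-1 ∈ {AA Qq, Aa Qq}

A/I-1 ? ·: AA|Aa|aa
A/I-2 un ·: AA|Aa
A/II-1 un I-1×I-2: AA|Aa
A/II-2 un ·: AA|Aa
A/III-1 un II-1×II-2: AA|Aa
A/III-2 un ·: AA|Aa
A/III-3 un II-1×II-2: AA|Aa
A/III-4 un II-1×II-2: AA|Aa
A/IV-1 un III-1×III-2: AA|Aa
⇒ A over [I-1,I-2,II-1,II-2,III-1,III-2,III-3,III-4,IV-1]: 404 consistent
Q/I-1 aff ·: qq
Q/I-2 un ·: QQ|Qq
Q/II-1 un I-1×I-2: Qq
Q/II-2 un ·: QQ|Qq
Q/III-1 un II-1×II-2: QQ|Qq
Q/III-2 un ·: QQ|Qq
Q/III-3 ? II-1×II-2: QQ|Qq|qq
Q/III-4 un II-1×II-2: QQ|Qq
Q/IV-1 un III-1×III-2: QQ|Qq
⇒ Q over [I-1,I-2,II-1,II-2,III-1,III-2,III-3,III-4,IV-1]: 140 consistent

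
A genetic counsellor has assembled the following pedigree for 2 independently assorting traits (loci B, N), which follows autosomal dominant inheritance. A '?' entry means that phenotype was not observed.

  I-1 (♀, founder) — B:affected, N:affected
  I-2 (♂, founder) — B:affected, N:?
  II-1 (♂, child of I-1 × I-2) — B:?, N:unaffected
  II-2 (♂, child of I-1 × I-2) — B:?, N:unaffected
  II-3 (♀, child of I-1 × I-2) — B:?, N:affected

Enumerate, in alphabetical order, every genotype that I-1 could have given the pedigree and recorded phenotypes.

B/I-1 aff ·: Bb|BB
B/I-2 aff ·: Bb|BB
B/II-1 ? I-1×I-2: bb|Bb|BB
B/II-2 ? I-1×I-2: bb|Bb|BB
B/II-3 ? I-1×I-2: bb|Bb|BB
⇒ B over [I-1,I-2,II-1,II-2,II-3]: 44 consistent
N/I-1 aff ·: Nn
N/I-2 ? ·: nn|Nn
N/II-1 un I-1×I-2: nn
N/II-2 un I-1×I-2: nn
N/II-3 aff I-1×I-2: Nn|NN
⇒ N over [I-1,I-2,II-1,II-2,II-3]: 3 consistent

I-1 ∈ {BB Nn, Bb Nn}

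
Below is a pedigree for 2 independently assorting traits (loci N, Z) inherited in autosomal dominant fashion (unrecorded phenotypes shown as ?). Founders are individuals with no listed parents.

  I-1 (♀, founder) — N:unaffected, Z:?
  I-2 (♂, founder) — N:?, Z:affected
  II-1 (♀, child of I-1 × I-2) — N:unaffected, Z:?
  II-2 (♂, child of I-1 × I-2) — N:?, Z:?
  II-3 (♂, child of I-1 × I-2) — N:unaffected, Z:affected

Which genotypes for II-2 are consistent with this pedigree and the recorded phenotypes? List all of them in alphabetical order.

N/I-1 un ·: nn
N/I-2 ? ·: nn|Nn
N/II-1 un I-1×I-2: nn
N/II-2 ? I-1×I-2: nn|Nn
N/II-3 un I-1×I-2: nn
⇒ N over [I-1,I-2,II-1,II-2,II-3]: 3 consistent
Z/I-1 ? ·: zz|Zz|ZZ
Z/I-2 aff ·: Zz|ZZ
Z/II-1 ? I-1×I-2: zz|Zz|ZZ
Z/II-2 ? I-1×I-2: zz|Zz|ZZ
Z/II-3 aff I-1×I-2: Zz|ZZ
⇒ Z over [I-1,I-2,II-1,II-2,II-3]: 40 consistent

II-2 ∈ {Nn ZZ, Nn Zz, Nn zz, nn ZZ, nn Zz, nn zz}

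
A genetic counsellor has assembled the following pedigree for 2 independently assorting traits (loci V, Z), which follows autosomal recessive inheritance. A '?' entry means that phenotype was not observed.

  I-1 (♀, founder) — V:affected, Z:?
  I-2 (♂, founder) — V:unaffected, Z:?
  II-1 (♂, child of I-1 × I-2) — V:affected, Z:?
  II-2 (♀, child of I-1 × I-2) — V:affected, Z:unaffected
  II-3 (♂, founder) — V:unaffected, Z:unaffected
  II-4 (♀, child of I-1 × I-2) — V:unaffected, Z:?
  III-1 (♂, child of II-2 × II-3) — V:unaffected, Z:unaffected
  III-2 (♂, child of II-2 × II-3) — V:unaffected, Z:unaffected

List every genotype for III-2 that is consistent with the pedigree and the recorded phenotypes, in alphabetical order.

V/I-1 aff ·: vv
V/I-2 un ·: Vv
V/II-1 aff I-1×I-2: vv
V/II-2 aff I-1×I-2: vv
V/II-3 un ·: VV|Vv
V/II-4 un I-1×I-2: Vv
V/III-1 un II-2×II-3: Vv
V/III-2 un II-2×II-3: Vv
⇒ V over [I-1,I-2,II-1,II-2,II-3,II-4,III-1,III-2]: 2 consistent
Z/I-1 ? ·: ZZ|Zz|zz
Z/I-2 ? ·: ZZ|Zz|zz
Z/II-1 ? I-1×I-2: ZZ|Zz|zz
Z/II-2 un I-1×I-2: ZZ|Zz
Z/II-3 un ·: ZZ|Zz
Z/II-4 ? I-1×I-2: ZZ|Zz|zz
Z/III-1 un II-2×II-3: ZZ|Zz
Z/III-2 un II-2×II-3: ZZ|Zz
⇒ Z over [I-1,I-2,II-1,II-2,II-3,II-4,III-1,III-2]: 306 consistent

III-2 ∈ {Vv ZZ, Vv Zz}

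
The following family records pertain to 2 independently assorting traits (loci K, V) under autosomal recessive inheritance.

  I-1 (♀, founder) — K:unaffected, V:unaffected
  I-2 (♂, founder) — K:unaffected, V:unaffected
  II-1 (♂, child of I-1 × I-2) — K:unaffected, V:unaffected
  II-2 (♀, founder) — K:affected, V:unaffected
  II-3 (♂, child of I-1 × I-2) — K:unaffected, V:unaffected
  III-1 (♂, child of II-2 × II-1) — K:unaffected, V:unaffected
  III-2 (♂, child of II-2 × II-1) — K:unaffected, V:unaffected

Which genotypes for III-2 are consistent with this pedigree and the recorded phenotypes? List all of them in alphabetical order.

K/I-1 un ·: KK|Kk
K/I-2 un ·: KK|Kk
K/II-1 un I-1×I-2: KK|Kk
K/II-2 aff ·: kk
K/II-3 un I-1×I-2: KK|Kk
K/III-1 un II-2×II-1: Kk
K/III-2 un II-2×II-1: Kk
⇒ K over [I-1,I-2,II-1,II-2,II-3,III-1,III-2]: 13 consistent
V/I-1 un ·: VV|Vv
V/I-2 un ·: VV|Vv
V/II-1 un I-1×I-2: VV|Vv
V/II-2 un ·: VV|Vv
V/II-3 un I-1×I-2: VV|Vv
V/III-1 un II-2×II-1: VV|Vv
V/III-2 un II-2×II-1: VV|Vv
⇒ V over [I-1,I-2,II-1,II-2,II-3,III-1,III-2]: 83 consistent

III-2 ∈ {Kk VV, Kk Vv}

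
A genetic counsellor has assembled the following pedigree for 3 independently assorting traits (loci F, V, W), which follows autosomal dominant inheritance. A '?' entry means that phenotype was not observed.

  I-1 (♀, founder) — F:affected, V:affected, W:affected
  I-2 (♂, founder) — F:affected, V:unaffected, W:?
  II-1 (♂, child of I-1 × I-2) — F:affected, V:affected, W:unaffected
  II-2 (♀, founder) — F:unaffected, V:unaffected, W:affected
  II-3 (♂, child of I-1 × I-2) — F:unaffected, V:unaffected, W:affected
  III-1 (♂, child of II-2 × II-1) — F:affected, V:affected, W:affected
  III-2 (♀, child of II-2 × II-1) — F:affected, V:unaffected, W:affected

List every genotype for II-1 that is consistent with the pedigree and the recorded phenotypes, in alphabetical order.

F/I-1 aff ·: Ff
F/I-2 aff ·: Ff
F/II-1 aff I-1×I-2: Ff|FF
F/II-2 un ·: ff
F/II-3 un I-1×I-2: ff
F/III-1 aff II-2×II-1: Ff
F/III-2 aff II-2×II-1: Ff
⇒ F over [I-1,I-2,II-1,II-2,II-3,III-1,III-2]: 2 consistent
V/I-1 aff ·: Vv
V/I-2 un ·: vv
V/II-1 aff I-1×I-2: Vv
V/II-2 un ·: vv
V/II-3 un I-1×I-2: vv
V/III-1 aff II-2×II-1: Vv
V/III-2 un II-2×II-1: vv
⇒ V over [I-1,I-2,II-1,II-2,II-3,III-1,III-2]: 1 consistent
W/I-1 aff ·: Ww
W/I-2 ? ·: ww|Ww
W/II-1 un I-1×I-2: ww
W/II-2 aff ·: Ww|WW
W/II-3 aff I-1×I-2: Ww|WW
W/III-1 aff II-2×II-1: Ww
W/III-2 aff II-2×II-1: Ww
⇒ W over [I-1,I-2,II-1,II-2,II-3,III-1,III-2]: 6 consistent

II-1 ∈ {FF Vv ww, Ff Vv ww}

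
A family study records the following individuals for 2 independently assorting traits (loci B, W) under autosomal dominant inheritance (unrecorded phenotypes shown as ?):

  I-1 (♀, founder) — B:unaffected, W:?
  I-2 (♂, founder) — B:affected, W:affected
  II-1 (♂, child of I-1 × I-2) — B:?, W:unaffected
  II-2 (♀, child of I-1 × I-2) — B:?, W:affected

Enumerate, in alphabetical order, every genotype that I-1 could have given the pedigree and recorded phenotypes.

I-1 ∈ {bb Ww, bb ww}

B/I-1 un ·: bb
B/I-2 aff ·: Bb|BB
B/II-1 ? I-1×I-2: bb|Bb
B/II-2 ? I-1×I-2: bb|Bb
⇒ B over [I-1,I-2,II-1,II-2]: 5 consistent
W/I-1 ? ·: ww|Ww
W/I-2 aff ·: Ww
W/II-1 un I-1×I-2: ww
W/II-2 aff I-1×I-2: Ww|WW
⇒ W over [I-1,I-2,II-1,II-2]: 3 consistent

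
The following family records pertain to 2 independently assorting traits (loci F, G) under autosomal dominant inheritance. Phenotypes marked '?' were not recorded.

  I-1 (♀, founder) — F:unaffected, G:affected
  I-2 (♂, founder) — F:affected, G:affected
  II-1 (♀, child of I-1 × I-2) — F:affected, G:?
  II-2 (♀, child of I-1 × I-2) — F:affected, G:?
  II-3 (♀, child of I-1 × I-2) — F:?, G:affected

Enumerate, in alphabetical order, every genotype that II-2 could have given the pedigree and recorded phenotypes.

II-2 ∈ {Ff GG, Ff Gg, Ff gg}

F/I-1 un ·: ff
F/I-2 aff ·: Ff|FF
F/II-1 aff I-1×I-2: Ff
F/II-2 aff I-1×I-2: Ff
F/II-3 ? I-1×I-2: ff|Ff
⇒ F over [I-1,I-2,II-1,II-2,II-3]: 3 consistent
G/I-1 aff ·: Gg|GG
G/I-2 aff ·: Gg|GG
G/II-1 ? I-1×I-2: gg|Gg|GG
G/II-2 ? I-1×I-2: gg|Gg|GG
G/II-3 aff I-1×I-2: Gg|GG
⇒ G over [I-1,I-2,II-1,II-2,II-3]: 35 consistent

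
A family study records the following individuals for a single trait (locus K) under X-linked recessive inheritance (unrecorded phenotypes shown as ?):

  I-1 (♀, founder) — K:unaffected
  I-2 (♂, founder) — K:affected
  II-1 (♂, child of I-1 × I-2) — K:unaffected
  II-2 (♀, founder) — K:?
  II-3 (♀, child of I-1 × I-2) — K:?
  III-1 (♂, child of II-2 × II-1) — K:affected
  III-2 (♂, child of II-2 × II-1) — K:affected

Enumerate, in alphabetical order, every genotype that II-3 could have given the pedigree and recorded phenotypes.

K/I-1 un ·: X^KX^K|X^KX^k
K/I-2 aff ·: X^kY
K/II-1 un I-1×I-2: X^KY
K/II-2 ? ·: X^KX^k|X^kX^k
K/II-3 ? I-1×I-2: X^KX^k|X^kX^k
K/III-1 aff II-2×II-1: X^kY
K/III-2 aff II-2×II-1: X^kY
⇒ K over [I-1,I-2,II-1,II-2,II-3,III-1,III-2]: 6 consistent

II-3 ∈ {X^KX^k, X^kX^k}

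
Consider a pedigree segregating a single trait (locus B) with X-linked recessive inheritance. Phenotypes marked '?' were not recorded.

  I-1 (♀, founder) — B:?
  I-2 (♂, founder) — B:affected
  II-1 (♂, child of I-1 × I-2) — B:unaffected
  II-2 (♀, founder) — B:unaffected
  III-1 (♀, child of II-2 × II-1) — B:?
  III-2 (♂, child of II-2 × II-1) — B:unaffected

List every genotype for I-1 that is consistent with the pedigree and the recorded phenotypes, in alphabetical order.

B/I-1 ? ·: X^BX^B|X^BX^b
B/I-2 aff ·: X^bY
B/II-1 un I-1×I-2: X^BY
B/II-2 un ·: X^BX^B|X^BX^b
B/III-1 ? II-2×II-1: X^BX^B|X^BX^b
B/III-2 un II-2×II-1: X^BY
⇒ B over [I-1,I-2,II-1,II-2,III-1,III-2]: 6 consistent

I-1 ∈ {X^BX^B, X^BX^b}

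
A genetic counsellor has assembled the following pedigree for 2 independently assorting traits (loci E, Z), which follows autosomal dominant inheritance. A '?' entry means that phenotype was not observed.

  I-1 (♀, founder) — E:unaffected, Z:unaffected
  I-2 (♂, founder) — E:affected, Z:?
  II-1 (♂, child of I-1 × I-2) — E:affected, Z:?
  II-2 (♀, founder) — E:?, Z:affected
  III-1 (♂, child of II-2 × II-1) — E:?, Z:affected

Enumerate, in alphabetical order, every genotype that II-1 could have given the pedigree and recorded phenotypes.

E/I-1 un ·: ee
E/I-2 aff ·: Ee|EE
E/II-1 aff I-1×I-2: Ee
E/II-2 ? ·: ee|Ee|EE
E/III-1 ? II-2×II-1: ee|Ee|EE
⇒ E over [I-1,I-2,II-1,II-2,III-1]: 14 consistent
Z/I-1 un ·: zz
Z/I-2 ? ·: zz|Zz|ZZ
Z/II-1 ? I-1×I-2: zz|Zz
Z/II-2 aff ·: Zz|ZZ
Z/III-1 aff II-2×II-1: Zz|ZZ
⇒ Z over [I-1,I-2,II-1,II-2,III-1]: 12 consistent

II-1 ∈ {Ee Zz, Ee zz}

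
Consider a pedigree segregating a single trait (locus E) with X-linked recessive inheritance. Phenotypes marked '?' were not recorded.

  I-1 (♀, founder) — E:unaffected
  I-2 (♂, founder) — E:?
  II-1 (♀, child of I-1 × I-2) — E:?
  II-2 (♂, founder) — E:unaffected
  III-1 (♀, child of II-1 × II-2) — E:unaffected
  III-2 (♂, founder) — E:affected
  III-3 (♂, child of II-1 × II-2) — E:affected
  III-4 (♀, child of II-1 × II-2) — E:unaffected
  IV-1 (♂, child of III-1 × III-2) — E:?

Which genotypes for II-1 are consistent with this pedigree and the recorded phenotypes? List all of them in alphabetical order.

II-1 ∈ {X^EX^e, X^eX^e}

E/I-1 un ·: X^EX^E|X^EX^e
E/I-2 ? ·: X^EY|X^eY
E/II-1 ? I-1×I-2: X^EX^e|X^eX^e
E/II-2 un ·: X^EY
E/III-1 un II-1×II-2: X^EX^E|X^EX^e
E/III-2 aff ·: X^eY
E/III-3 aff II-1×II-2: X^eY
E/III-4 un II-1×II-2: X^EX^E|X^EX^e
E/IV-1 ? III-1×III-2: X^EY|X^eY
⇒ E over [I-1,I-2,II-1,II-2,III-1,III-2,III-3,III-4,IV-1]: 20 consistent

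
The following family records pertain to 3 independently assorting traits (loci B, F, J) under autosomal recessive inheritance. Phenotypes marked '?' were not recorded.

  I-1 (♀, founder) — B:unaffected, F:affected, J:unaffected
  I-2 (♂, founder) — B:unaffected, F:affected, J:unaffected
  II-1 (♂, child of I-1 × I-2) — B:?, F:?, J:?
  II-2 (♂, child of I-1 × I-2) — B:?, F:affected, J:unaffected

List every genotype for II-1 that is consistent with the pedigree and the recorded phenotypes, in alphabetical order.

II-1 ∈ {BB ff JJ, BB ff Jj, BB ff jj, Bb ff JJ, Bb ff Jj, Bb ff jj, bb ff JJ, bb ff Jj, bb ff jj}

B/I-1 un ·: BB|Bb
B/I-2 un ·: BB|Bb
B/II-1 ? I-1×I-2: BB|Bb|bb
B/II-2 ? I-1×I-2: BB|Bb|bb
⇒ B over [I-1,I-2,II-1,II-2]: 18 consistent
F/I-1 aff ·: ff
F/I-2 aff ·: ff
F/II-1 ? I-1×I-2: ff
F/II-2 aff I-1×I-2: ff
⇒ F over [I-1,I-2,II-1,II-2]: 1 consistent
J/I-1 un ·: JJ|Jj
J/I-2 un ·: JJ|Jj
J/II-1 ? I-1×I-2: JJ|Jj|jj
J/II-2 un I-1×I-2: JJ|Jj
⇒ J over [I-1,I-2,II-1,II-2]: 15 consistent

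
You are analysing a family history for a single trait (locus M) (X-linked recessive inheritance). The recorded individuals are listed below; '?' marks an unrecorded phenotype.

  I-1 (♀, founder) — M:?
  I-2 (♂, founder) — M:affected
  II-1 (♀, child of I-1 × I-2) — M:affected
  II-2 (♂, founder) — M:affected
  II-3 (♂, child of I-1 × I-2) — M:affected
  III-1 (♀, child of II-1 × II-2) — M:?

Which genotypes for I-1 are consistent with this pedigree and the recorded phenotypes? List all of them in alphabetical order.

I-1 ∈ {X^MX^m, X^mX^m}

M/I-1 ? ·: X^MX^m|X^mX^m
M/I-2 aff ·: X^mY
M/II-1 aff I-1×I-2: X^mX^m
M/II-2 aff ·: X^mY
M/II-3 aff I-1×I-2: X^mY
M/III-1 ? II-1×II-2: X^mX^m
⇒ M over [I-1,I-2,II-1,II-2,II-3,III-1]: 2 consistent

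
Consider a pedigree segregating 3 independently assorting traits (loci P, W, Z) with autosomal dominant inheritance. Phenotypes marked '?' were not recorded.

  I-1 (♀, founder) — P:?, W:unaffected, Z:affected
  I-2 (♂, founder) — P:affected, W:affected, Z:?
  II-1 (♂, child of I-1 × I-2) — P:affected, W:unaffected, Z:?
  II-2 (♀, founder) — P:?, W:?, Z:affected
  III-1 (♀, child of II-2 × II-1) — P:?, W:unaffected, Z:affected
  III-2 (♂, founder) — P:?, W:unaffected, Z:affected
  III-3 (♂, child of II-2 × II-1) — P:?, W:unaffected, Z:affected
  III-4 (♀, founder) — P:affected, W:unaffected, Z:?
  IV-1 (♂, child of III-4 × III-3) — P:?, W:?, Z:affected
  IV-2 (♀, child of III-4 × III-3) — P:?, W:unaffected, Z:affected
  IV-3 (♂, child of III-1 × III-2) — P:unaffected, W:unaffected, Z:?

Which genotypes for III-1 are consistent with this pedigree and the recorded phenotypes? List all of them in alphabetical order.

III-1 ∈ {Pp ww ZZ, Pp ww Zz, pp ww ZZ, pp ww Zz}

P/I-1 ? ·: pp|Pp|PP
P/I-2 aff ·: Pp|PP
P/II-1 aff I-1×I-2: Pp|PP
P/II-2 ? ·: pp|Pp|PP
P/III-1 ? II-2×II-1: pp|Pp
P/III-2 ? ·: pp|Pp
P/III-3 ? II-2×II-1: pp|Pp|PP
P/III-4 aff ·: Pp|PP
P/IV-1 ? III-4×III-3: pp|Pp|PP
P/IV-2 ? III-4×III-3: pp|Pp|PP
P/IV-3 un III-1×III-2: pp
⇒ P over [I-1,I-2,II-1,II-2,III-1,III-2,III-3,III-4,IV-1,IV-2,IV-3]: 1248 consistent
W/I-1 un ·: ww
W/I-2 aff ·: Ww
W/II-1 un I-1×I-2: ww
W/II-2 ? ·: ww|Ww
W/III-1 un II-2×II-1: ww
W/III-2 un ·: ww
W/III-3 un II-2×II-1: ww
W/III-4 un ·: ww
W/IV-1 ? III-4×III-3: ww
W/IV-2 un III-4×III-3: ww
W/IV-3 un III-1×III-2: ww
⇒ W over [I-1,I-2,II-1,II-2,III-1,III-2,III-3,III-4,IV-1,IV-2,IV-3]: 2 consistent
Z/I-1 aff ·: Zz|ZZ
Z/I-2 ? ·: zz|Zz|ZZ
Z/II-1 ? I-1×I-2: zz|Zz|ZZ
Z/II-2 aff ·: Zz|ZZ
Z/III-1 aff II-2×II-1: Zz|ZZ
Z/III-2 aff ·: Zz|ZZ
Z/III-3 aff II-2×II-1: Zz|ZZ
Z/III-4 ? ·: zz|Zz|ZZ
Z/IV-1 aff III-4×III-3: Zz|ZZ
Z/IV-2 aff III-4×III-3: Zz|ZZ
Z/IV-3 ? III-1×III-2: zz|Zz|ZZ
⇒ Z over [I-1,I-2,II-1,II-2,III-1,III-2,III-3,III-4,IV-1,IV-2,IV-3]: 1932 consistent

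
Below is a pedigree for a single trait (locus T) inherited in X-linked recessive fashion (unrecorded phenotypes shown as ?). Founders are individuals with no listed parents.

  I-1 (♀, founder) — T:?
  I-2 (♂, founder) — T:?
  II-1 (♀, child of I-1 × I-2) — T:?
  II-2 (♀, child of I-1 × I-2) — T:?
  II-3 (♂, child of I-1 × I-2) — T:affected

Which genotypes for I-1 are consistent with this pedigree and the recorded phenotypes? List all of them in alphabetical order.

I-1 ∈ {X^TX^t, X^tX^t}

T/I-1 ? ·: X^TX^t|X^tX^t
T/I-2 ? ·: X^TY|X^tY
T/II-1 ? I-1×I-2: X^TX^T|X^TX^t|X^tX^t
T/II-2 ? I-1×I-2: X^TX^T|X^TX^t|X^tX^t
T/II-3 aff I-1×I-2: X^tY
⇒ T over [I-1,I-2,II-1,II-2,II-3]: 10 consistent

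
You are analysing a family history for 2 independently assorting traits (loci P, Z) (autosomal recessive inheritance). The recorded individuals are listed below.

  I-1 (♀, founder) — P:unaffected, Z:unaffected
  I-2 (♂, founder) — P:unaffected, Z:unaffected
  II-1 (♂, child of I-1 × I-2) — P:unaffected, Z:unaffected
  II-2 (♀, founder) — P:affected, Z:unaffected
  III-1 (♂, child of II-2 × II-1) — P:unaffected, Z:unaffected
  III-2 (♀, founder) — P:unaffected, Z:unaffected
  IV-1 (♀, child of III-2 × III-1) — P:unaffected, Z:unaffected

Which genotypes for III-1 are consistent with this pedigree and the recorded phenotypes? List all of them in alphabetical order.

P/I-1 un ·: PP|Pp
P/I-2 un ·: PP|Pp
P/II-1 un I-1×I-2: PP|Pp
P/II-2 aff ·: pp
P/III-1 un II-2×II-1: Pp
P/III-2 un ·: PP|Pp
P/IV-1 un III-2×III-1: PP|Pp
⇒ P over [I-1,I-2,II-1,II-2,III-1,III-2,IV-1]: 28 consistent
Z/I-1 un ·: ZZ|Zz
Z/I-2 un ·: ZZ|Zz
Z/II-1 un I-1×I-2: ZZ|Zz
Z/II-2 un ·: ZZ|Zz
Z/III-1 un II-2×II-1: ZZ|Zz
Z/III-2 un ·: ZZ|Zz
Z/IV-1 un III-2×III-1: ZZ|Zz
⇒ Z over [I-1,I-2,II-1,II-2,III-1,III-2,IV-1]: 82 consistent

III-1 ∈ {Pp ZZ, Pp Zz}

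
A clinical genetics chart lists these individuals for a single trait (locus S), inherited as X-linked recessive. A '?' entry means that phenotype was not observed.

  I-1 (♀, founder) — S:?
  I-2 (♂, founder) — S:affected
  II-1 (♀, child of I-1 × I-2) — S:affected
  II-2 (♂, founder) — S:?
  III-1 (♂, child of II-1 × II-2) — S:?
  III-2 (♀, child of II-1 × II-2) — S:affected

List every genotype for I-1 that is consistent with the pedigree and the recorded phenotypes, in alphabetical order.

I-1 ∈ {X^SX^s, X^sX^s}

S/I-1 ? ·: X^SX^s|X^sX^s
S/I-2 aff ·: X^sY
S/II-1 aff I-1×I-2: X^sX^s
S/II-2 ? ·: X^sY
S/III-1 ? II-1×II-2: X^sY
S/III-2 aff II-1×II-2: X^sX^s
⇒ S over [I-1,I-2,II-1,II-2,III-1,III-2]: 2 consistent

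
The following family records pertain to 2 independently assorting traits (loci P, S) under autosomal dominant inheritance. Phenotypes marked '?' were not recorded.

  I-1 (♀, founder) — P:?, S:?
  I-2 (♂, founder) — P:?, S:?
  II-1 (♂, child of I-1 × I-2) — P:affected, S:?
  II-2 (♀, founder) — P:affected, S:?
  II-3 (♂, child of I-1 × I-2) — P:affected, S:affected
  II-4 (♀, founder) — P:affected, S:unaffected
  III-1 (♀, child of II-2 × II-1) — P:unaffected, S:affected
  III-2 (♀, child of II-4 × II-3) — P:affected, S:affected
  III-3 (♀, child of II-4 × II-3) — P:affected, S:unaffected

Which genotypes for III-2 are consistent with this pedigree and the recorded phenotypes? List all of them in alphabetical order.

P/I-1 ? ·: pp|Pp|PP
P/I-2 ? ·: pp|Pp|PP
P/II-1 aff I-1×I-2: Pp
P/II-2 aff ·: Pp
P/II-3 aff I-1×I-2: Pp|PP
P/II-4 aff ·: Pp|PP
P/III-1 un II-2×II-1: pp
P/III-2 aff II-4×II-3: Pp|PP
P/III-3 aff II-4×II-3: Pp|PP
⇒ P over [I-1,I-2,II-1,II-2,II-3,II-4,III-1,III-2,III-3]: 71 consistent
S/I-1 ? ·: ss|Ss|SS
S/I-2 ? ·: ss|Ss|SS
S/II-1 ? I-1×I-2: ss|Ss|SS
S/II-2 ? ·: ss|Ss|SS
S/II-3 aff I-1×I-2: Ss
S/II-4 un ·: ss
S/III-1 aff II-2×II-1: Ss|SS
S/III-2 aff II-4×II-3: Ss
S/III-3 un II-4×II-3: ss
⇒ S over [I-1,I-2,II-1,II-2,II-3,II-4,III-1,III-2,III-3]: 53 consistent

III-2 ∈ {PP Ss, Pp Ss}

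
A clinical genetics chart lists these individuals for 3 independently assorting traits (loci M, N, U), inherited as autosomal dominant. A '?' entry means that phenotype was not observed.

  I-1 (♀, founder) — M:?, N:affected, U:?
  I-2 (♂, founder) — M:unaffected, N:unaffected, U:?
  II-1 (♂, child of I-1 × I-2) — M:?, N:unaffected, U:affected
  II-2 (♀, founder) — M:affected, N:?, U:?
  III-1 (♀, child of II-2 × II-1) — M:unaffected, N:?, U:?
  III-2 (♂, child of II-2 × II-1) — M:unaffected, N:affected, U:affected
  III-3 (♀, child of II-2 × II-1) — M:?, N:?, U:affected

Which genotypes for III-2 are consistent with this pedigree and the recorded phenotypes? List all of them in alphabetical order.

III-2 ∈ {mm Nn UU, mm Nn Uu}

M/I-1 ? ·: mm|Mm|MM
M/I-2 un ·: mm
M/II-1 ? I-1×I-2: mm|Mm
M/II-2 aff ·: Mm
M/III-1 un II-2×II-1: mm
M/III-2 un II-2×II-1: mm
M/III-3 ? II-2×II-1: mm|Mm|MM
⇒ M over [I-1,I-2,II-1,II-2,III-1,III-2,III-3]: 10 consistent
N/I-1 aff ·: Nn
N/I-2 un ·: nn
N/II-1 un I-1×I-2: nn
N/II-2 ? ·: Nn|NN
N/III-1 ? II-2×II-1: nn|Nn
N/III-2 aff II-2×II-1: Nn
N/III-3 ? II-2×II-1: nn|Nn
⇒ N over [I-1,I-2,II-1,II-2,III-1,III-2,III-3]: 5 consistent
U/I-1 ? ·: uu|Uu|UU
U/I-2 ? ·: uu|Uu|UU
U/II-1 aff I-1×I-2: Uu|UU
U/II-2 ? ·: uu|Uu|UU
U/III-1 ? II-2×II-1: uu|Uu|UU
U/III-2 aff II-2×II-1: Uu|UU
U/III-3 aff II-2×II-1: Uu|UU
⇒ U over [I-1,I-2,II-1,II-2,III-1,III-2,III-3]: 194 consistent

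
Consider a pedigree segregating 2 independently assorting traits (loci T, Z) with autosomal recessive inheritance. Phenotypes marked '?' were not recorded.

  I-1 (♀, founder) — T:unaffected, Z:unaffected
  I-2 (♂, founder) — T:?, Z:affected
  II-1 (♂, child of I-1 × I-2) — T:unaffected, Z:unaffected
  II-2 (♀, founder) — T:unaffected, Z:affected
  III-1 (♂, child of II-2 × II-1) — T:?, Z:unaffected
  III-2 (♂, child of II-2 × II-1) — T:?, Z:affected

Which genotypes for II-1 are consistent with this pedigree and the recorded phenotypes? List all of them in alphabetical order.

II-1 ∈ {TT Zz, Tt Zz}

T/I-1 un ·: TT|Tt
T/I-2 ? ·: TT|Tt|tt
T/II-1 un I-1×I-2: TT|Tt
T/II-2 un ·: TT|Tt
T/III-1 ? II-2×II-1: TT|Tt|tt
T/III-2 ? II-2×II-1: TT|Tt|tt
⇒ T over [I-1,I-2,II-1,II-2,III-1,III-2]: 85 consistent
Z/I-1 un ·: ZZ|Zz
Z/I-2 aff ·: zz
Z/II-1 un I-1×I-2: Zz
Z/II-2 aff ·: zz
Z/III-1 un II-2×II-1: Zz
Z/III-2 aff II-2×II-1: zz
⇒ Z over [I-1,I-2,II-1,II-2,III-1,III-2]: 2 consistent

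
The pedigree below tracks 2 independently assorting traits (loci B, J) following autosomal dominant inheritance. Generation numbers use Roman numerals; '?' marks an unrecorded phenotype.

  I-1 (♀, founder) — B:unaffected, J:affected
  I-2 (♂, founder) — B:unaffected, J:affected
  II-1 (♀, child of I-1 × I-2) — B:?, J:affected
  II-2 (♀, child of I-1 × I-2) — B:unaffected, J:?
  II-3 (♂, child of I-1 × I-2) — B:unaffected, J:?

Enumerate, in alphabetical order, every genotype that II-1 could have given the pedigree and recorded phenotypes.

B/I-1 un ·: bb
B/I-2 un ·: bb
B/II-1 ? I-1×I-2: bb
B/II-2 un I-1×I-2: bb
B/II-3 un I-1×I-2: bb
⇒ B over [I-1,I-2,II-1,II-2,II-3]: 1 consistent
J/I-1 aff ·: Jj|JJ
J/I-2 aff ·: Jj|JJ
J/II-1 aff I-1×I-2: Jj|JJ
J/II-2 ? I-1×I-2: jj|Jj|JJ
J/II-3 ? I-1×I-2: jj|Jj|JJ
⇒ J over [I-1,I-2,II-1,II-2,II-3]: 35 consistent

II-1 ∈ {bb JJ, bb Jj}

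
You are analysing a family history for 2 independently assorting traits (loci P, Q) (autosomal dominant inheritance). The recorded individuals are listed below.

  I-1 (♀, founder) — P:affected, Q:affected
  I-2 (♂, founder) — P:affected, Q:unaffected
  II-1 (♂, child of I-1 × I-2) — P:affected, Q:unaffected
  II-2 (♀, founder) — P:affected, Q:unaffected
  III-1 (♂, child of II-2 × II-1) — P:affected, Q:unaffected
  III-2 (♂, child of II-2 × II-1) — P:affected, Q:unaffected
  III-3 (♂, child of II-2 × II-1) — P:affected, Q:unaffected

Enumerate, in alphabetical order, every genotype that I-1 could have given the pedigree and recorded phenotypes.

I-1 ∈ {PP Qq, Pp Qq}

P/I-1 aff ·: Pp|PP
P/I-2 aff ·: Pp|PP
P/II-1 aff I-1×I-2: Pp|PP
P/II-2 aff ·: Pp|PP
P/III-1 aff II-2×II-1: Pp|PP
P/III-2 aff II-2×II-1: Pp|PP
P/III-3 aff II-2×II-1: Pp|PP
⇒ P over [I-1,I-2,II-1,II-2,III-1,III-2,III-3]: 84 consistent
Q/I-1 aff ·: Qq
Q/I-2 un ·: qq
Q/II-1 un I-1×I-2: qq
Q/II-2 un ·: qq
Q/III-1 un II-2×II-1: qq
Q/III-2 un II-2×II-1: qq
Q/III-3 un II-2×II-1: qq
⇒ Q over [I-1,I-2,II-1,II-2,III-1,III-2,III-3]: 1 consistent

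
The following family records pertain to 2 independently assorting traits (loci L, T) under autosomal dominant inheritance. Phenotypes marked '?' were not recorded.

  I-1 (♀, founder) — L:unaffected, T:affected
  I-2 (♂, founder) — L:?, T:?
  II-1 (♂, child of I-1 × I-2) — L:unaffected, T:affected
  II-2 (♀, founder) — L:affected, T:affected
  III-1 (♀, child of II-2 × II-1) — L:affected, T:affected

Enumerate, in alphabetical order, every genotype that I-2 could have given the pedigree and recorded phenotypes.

I-2 ∈ {Ll TT, Ll Tt, Ll tt, ll TT, ll Tt, ll tt}

L/I-1 un ·: ll
L/I-2 ? ·: ll|Ll
L/II-1 un I-1×I-2: ll
L/II-2 aff ·: Ll|LL
L/III-1 aff II-2×II-1: Ll
⇒ L over [I-1,I-2,II-1,II-2,III-1]: 4 consistent
T/I-1 aff ·: Tt|TT
T/I-2 ? ·: tt|Tt|TT
T/II-1 aff I-1×I-2: Tt|TT
T/II-2 aff ·: Tt|TT
T/III-1 aff II-2×II-1: Tt|TT
⇒ T over [I-1,I-2,II-1,II-2,III-1]: 32 consistent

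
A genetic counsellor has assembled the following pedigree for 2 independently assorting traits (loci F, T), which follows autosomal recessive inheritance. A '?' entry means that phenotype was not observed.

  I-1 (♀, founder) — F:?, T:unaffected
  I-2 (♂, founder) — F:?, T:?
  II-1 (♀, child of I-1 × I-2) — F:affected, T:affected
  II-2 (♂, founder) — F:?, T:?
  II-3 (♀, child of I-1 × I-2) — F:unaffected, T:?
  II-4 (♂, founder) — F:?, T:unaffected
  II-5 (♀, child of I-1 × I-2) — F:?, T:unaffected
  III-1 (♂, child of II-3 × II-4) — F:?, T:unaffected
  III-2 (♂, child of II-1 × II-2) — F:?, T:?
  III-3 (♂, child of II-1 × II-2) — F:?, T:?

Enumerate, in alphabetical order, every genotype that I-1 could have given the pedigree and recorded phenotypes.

I-1 ∈ {Ff Tt, ff Tt}

F/I-1 ? ·: Ff|ff
F/I-2 ? ·: Ff|ff
F/II-1 aff I-1×I-2: ff
F/II-2 ? ·: FF|Ff|ff
F/II-3 un I-1×I-2: FF|Ff
F/II-4 ? ·: FF|Ff|ff
F/II-5 ? I-1×I-2: FF|Ff|ff
F/III-1 ? II-3×II-4: FF|Ff|ff
F/III-2 ? II-1×II-2: Ff|ff
F/III-3 ? II-1×II-2: Ff|ff
⇒ F over [I-1,I-2,II-1,II-2,II-3,II-4,II-5,III-1,III-2,III-3]: 366 consistent
T/I-1 un ·: Tt
T/I-2 ? ·: Tt|tt
T/II-1 aff I-1×I-2: tt
T/II-2 ? ·: TT|Tt|tt
T/II-3 ? I-1×I-2: TT|Tt|tt
T/II-4 un ·: TT|Tt
T/II-5 un I-1×I-2: TT|Tt
T/III-1 un II-3×II-4: TT|Tt
T/III-2 ? II-1×II-2: Tt|tt
T/III-3 ? II-1×II-2: Tt|tt
⇒ T over [I-1,I-2,II-1,II-2,II-3,II-4,II-5,III-1,III-2,III-3]: 144 consistent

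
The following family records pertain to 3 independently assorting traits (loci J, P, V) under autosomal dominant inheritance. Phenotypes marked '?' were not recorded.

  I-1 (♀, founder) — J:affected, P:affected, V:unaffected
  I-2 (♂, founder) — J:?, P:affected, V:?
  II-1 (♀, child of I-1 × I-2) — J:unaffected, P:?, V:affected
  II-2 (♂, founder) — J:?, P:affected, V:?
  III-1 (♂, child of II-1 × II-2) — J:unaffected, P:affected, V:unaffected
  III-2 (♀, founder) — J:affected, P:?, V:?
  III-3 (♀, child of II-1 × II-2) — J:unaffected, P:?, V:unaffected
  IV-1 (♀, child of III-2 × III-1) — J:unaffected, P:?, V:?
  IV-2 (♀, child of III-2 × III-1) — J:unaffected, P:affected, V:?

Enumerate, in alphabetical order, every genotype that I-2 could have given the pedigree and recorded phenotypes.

I-2 ∈ {Jj PP VV, Jj PP Vv, Jj Pp VV, Jj Pp Vv, jj PP VV, jj PP Vv, jj Pp VV, jj Pp Vv}

J/I-1 aff ·: Jj
J/I-2 ? ·: jj|Jj
J/II-1 un I-1×I-2: jj
J/II-2 ? ·: jj|Jj
J/III-1 un II-1×II-2: jj
J/III-2 aff ·: Jj
J/III-3 un II-1×II-2: jj
J/IV-1 un III-2×III-1: jj
J/IV-2 un III-2×III-1: jj
⇒ J over [I-1,I-2,II-1,II-2,III-1,III-2,III-3,IV-1,IV-2]: 4 consistent
P/I-1 aff ·: Pp|PP
P/I-2 aff ·: Pp|PP
P/II-1 ? I-1×I-2: pp|Pp|PP
P/II-2 aff ·: Pp|PP
P/III-1 aff II-1×II-2: Pp|PP
P/III-2 ? ·: pp|Pp|PP
P/III-3 ? II-1×II-2: pp|Pp|PP
P/IV-1 ? III-2×III-1: pp|Pp|PP
P/IV-2 aff III-2×III-1: Pp|PP
⇒ P over [I-1,I-2,II-1,II-2,III-1,III-2,III-3,IV-1,IV-2]: 474 consistent
V/I-1 un ·: vv
V/I-2 ? ·: Vv|VV
V/II-1 aff I-1×I-2: Vv
V/II-2 ? ·: vv|Vv
V/III-1 un II-1×II-2: vv
V/III-2 ? ·: vv|Vv|VV
V/III-3 un II-1×II-2: vv
V/IV-1 ? III-2×III-1: vv|Vv
V/IV-2 ? III-2×III-1: vv|Vv
⇒ V over [I-1,I-2,II-1,II-2,III-1,III-2,III-3,IV-1,IV-2]: 24 consistent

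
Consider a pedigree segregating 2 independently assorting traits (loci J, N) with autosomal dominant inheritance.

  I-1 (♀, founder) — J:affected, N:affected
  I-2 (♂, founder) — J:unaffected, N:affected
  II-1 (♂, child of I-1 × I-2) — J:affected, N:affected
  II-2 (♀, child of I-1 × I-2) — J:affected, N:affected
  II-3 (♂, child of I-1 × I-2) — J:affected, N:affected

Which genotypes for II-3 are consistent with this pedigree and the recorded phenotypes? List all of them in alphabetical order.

II-3 ∈ {Jj NN, Jj Nn}

J/I-1 aff ·: Jj|JJ
J/I-2 un ·: jj
J/II-1 aff I-1×I-2: Jj
J/II-2 aff I-1×I-2: Jj
J/II-3 aff I-1×I-2: Jj
⇒ J over [I-1,I-2,II-1,II-2,II-3]: 2 consistent
N/I-1 aff ·: Nn|NN
N/I-2 aff ·: Nn|NN
N/II-1 aff I-1×I-2: Nn|NN
N/II-2 aff I-1×I-2: Nn|NN
N/II-3 aff I-1×I-2: Nn|NN
⇒ N over [I-1,I-2,II-1,II-2,II-3]: 25 consistent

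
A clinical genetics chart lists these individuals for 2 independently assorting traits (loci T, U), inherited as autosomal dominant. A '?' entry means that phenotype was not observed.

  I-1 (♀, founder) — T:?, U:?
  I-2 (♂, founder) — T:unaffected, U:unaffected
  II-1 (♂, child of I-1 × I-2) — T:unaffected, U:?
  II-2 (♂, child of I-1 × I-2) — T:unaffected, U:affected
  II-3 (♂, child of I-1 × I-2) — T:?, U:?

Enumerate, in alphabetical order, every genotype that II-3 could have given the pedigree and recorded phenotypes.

II-3 ∈ {Tt Uu, Tt uu, tt Uu, tt uu}

T/I-1 ? ·: tt|Tt
T/I-2 un ·: tt
T/II-1 un I-1×I-2: tt
T/II-2 un I-1×I-2: tt
T/II-3 ? I-1×I-2: tt|Tt
⇒ T over [I-1,I-2,II-1,II-2,II-3]: 3 consistent
U/I-1 ? ·: Uu|UU
U/I-2 un ·: uu
U/II-1 ? I-1×I-2: uu|Uu
U/II-2 aff I-1×I-2: Uu
U/II-3 ? I-1×I-2: uu|Uu
⇒ U over [I-1,I-2,II-1,II-2,II-3]: 5 consistent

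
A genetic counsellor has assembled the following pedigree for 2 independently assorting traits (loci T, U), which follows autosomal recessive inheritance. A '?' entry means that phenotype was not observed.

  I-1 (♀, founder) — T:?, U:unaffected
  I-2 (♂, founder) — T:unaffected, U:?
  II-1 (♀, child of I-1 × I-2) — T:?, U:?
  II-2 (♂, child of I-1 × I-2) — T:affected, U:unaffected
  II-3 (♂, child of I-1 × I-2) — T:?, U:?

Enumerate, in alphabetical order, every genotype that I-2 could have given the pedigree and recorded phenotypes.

I-2 ∈ {Tt UU, Tt Uu, Tt uu}

T/I-1 ? ·: Tt|tt
T/I-2 un ·: Tt
T/II-1 ? I-1×I-2: TT|Tt|tt
T/II-2 aff I-1×I-2: tt
T/II-3 ? I-1×I-2: TT|Tt|tt
⇒ T over [I-1,I-2,II-1,II-2,II-3]: 13 consistent
U/I-1 un ·: UU|Uu
U/I-2 ? ·: UU|Uu|uu
U/II-1 ? I-1×I-2: UU|Uu|uu
U/II-2 un I-1×I-2: UU|Uu
U/II-3 ? I-1×I-2: UU|Uu|uu
⇒ U over [I-1,I-2,II-1,II-2,II-3]: 40 consistent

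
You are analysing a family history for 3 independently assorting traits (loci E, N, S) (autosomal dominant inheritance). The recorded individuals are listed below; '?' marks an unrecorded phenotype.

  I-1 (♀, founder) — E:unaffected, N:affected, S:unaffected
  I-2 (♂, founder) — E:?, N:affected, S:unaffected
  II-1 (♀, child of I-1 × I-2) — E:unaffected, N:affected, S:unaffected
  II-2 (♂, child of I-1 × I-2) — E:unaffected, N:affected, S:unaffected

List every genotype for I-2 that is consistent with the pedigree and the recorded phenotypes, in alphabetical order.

I-2 ∈ {Ee NN ss, Ee Nn ss, ee NN ss, ee Nn ss}

E/I-1 un ·: ee
E/I-2 ? ·: ee|Ee
E/II-1 un I-1×I-2: ee
E/II-2 un I-1×I-2: ee
⇒ E over [I-1,I-2,II-1,II-2]: 2 consistent
N/I-1 aff ·: Nn|NN
N/I-2 aff ·: Nn|NN
N/II-1 aff I-1×I-2: Nn|NN
N/II-2 aff I-1×I-2: Nn|NN
⇒ N over [I-1,I-2,II-1,II-2]: 13 consistent
S/I-1 un ·: ss
S/I-2 un ·: ss
S/II-1 un I-1×I-2: ss
S/II-2 un I-1×I-2: ss
⇒ S over [I-1,I-2,II-1,II-2]: 1 consistent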